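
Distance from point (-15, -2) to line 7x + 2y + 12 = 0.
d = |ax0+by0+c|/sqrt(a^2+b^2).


|7*(-15) + 2*(-2) + 12| = |-97| = 97
sqrt(49 + 4) = sqrt(53) = 7.2801
d = 97/sqrt(53) = 13.3240

13.3240


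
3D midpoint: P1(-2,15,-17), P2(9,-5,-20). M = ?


Mx = (-2+9)/2 = 3.5000
My = (15- 5)/2 = 5.0000
Mz = (-17- 20)/2 = -18.5000

M = (3.5000, 5.0000, -18.5000)


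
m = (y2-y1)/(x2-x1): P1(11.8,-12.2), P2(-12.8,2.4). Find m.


dy = 2.4 + 12.2 = 14.6
dx = -12.8 - 11.8 = -24.6
m = 14.6/(-24.6) = -0.5935

m = -0.5935


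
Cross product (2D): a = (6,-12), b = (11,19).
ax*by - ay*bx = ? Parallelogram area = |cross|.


cross = 6*19 + 12*11 = 114 + 132 = 246
Parallelogram area = |246| = 246

cross = 246, parallelogram area = 246


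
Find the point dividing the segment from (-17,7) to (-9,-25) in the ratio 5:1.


Px = (5*(-9) + 1*(-17))/6 = -62/6 = -10.3333
Py = (5*(-25) + 1*7)/6 = -118/6 = -19.6667

P = (-10.3333, -19.6667)


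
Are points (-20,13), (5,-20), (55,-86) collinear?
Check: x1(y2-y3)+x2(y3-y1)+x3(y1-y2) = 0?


-20*(-20+ 86) + 5*(-86-13) + 55*(13+ 20)
= -1320 - 495 + 1815 = 0

Yes, collinear (determinant = 0)


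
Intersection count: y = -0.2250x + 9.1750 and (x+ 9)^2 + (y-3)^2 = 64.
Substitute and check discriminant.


Substitute y = -0.2250x + 9.1750: (x+ 9)^2 + (-0.2250x+9.1750-3)^2 = 64
Expand to Ax^2 + Bx + C = 0, where b-k = 6.175
A = 1+m^2 = 1.050625
B = 2(m(b-k) - h) = 2(-0.2250*6.175 + 9) = 15.22125
C = h^2 + (b-k)^2 - r^2 = 81 + 38.130625 - 64 = 55.130625
disc = B^2-4AC = 231.6865 - 231.6865 = 0
disc = 0

1 intersection point (tangent)


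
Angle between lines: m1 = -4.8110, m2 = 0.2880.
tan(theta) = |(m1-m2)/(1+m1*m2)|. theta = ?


m1-m2 = -5.099
1+m1*m2 = -0.385568
tan(theta) = |-5.099/(-0.385568)| = 13.224645
theta = arctan(|-5.099/(-0.385568)|) = 85.6757 degrees (acute angle)

85.6757 degrees


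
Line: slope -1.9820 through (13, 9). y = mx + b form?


y - 9 = -1.9820(x - 13)
y = -1.9820x + 9 + 1.9820*13
y = -1.9820x + 34.7660

y = -1.9820x + 34.7660


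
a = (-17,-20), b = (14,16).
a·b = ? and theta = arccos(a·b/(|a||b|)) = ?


a·b = -17*14 - 20*16 = -238 - 320 = -558
|a| = sqrt(289+400) = 26.2488
|b| = sqrt(196+256) = 21.2603
cos(theta) = -558/(sqrt(689)*sqrt(452)) = -558/sqrt(311428) = -0.999897
theta = arccos(-558/sqrt(311428)) = 179.1786 degrees

a·b = -558, theta = 179.1786 deg


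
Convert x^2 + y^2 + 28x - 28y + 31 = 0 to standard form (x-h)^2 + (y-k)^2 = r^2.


h = -D/2 = -28/2 = -14
k = -E/2 = 28/2 = 14
r^2 = h^2 + k^2 - F = 196 + 196 - 31 = 361
r = 19

Center (-14, 14), radius = 19


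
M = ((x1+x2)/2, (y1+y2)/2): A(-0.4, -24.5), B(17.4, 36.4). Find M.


Mx = (-0.4 + 17.4)/2 = 17.0/2 = 8.5000
My = (-24.5 + 36.4)/2 = 11.9/2 = 5.9500

(8.5000, 5.9500)


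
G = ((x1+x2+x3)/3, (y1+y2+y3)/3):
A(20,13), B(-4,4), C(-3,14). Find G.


Gx = (20- 4- 3)/3 = 13/3 = 4.3333
Gy = (13+4+14)/3 = 31/3 = 10.3333

G = (4.3333, 10.3333)


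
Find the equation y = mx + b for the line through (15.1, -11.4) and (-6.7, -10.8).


m = (0.6)/(-21.8) = -0.0275
b = y1 - m*x1 = -11.4 - (0.6*15.1)/(-21.8) = -11.4 + 0.4156 = -10.9844

y = -0.0275x - 10.9844


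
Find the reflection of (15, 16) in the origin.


Reflection rule for origin: (-x, -y)
(15, 16) -> (-15, -16)

(-15, -16)


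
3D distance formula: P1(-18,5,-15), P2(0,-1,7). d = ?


dx=18, dy=-6, dz=22
d = sqrt(324+36+484) = sqrt(844) = 29.0517

29.0517


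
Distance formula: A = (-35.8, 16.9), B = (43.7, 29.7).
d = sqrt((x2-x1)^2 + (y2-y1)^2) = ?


dx = 43.7 + 35.8 = 79.5
dy = 29.7 - 16.9 = 12.8
d = sqrt(6320.25 + 163.84) = sqrt(6484.09) = 80.5238

80.5238


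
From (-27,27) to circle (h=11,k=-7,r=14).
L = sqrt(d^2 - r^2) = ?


d = sqrt((-27-11)^2 + (27+ 7)^2) = sqrt(1444+1156) = 50.9902
L = sqrt(2600.0000 - 196) = sqrt(2404.0000) = 49.0306

49.0306


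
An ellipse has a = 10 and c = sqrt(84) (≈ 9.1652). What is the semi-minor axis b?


b^2 = 10^2 - (sqrt(84))^2 = 100 - 84 = 16
b = sqrt(16) = 4

b = 4


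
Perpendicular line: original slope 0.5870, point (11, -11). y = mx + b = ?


Perpendicular slope = -1/m1 = -1/0.5870 = -1.7036
b2 = y0 - m2*x0 = -11 + 11/0.5870 = -11 + 18.7394 = 7.7394

y = -1.7036x + 7.7394


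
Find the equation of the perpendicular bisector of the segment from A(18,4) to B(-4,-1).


Midpoint = (7, 1.5)
Slope of AB = dy/dx = -5/(-22) = 0.2273
Perp slope = -dx/dy = -22/5 = -4.4000
b = My - (perp slope)*Mx = 1.5 + (-22*7)/(-5) = 1.5 + 30.8000 = 32.3000

y = -4.4000x + 32.3000


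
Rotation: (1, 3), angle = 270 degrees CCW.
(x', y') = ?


cos(270) = 0, sin(270) = -1
x' = 1*0 - 3*(-1) = 3
y' = 1*(-1) + 3*0 = -1

(3, -1)


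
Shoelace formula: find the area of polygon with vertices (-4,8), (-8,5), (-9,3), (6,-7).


sum(xi*y_{i+1}) = -4*5 - 8*3 - 9*(-7) + 6*8 = 67
sum(yi*x_{i+1}) = 8*(-8) + 5*(-9) + 3*6 - 7*(-4) = -63
Area = |67 + 63|/2 = 130/2 = 65.0000

65.0000 sq units


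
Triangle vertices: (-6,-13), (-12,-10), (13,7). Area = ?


-6*(-10-7) = 102
-12*(7+ 13) = -240
13*(-13+ 10) = -39
sum = -177
Area = |-177|/2 = 88.5000

88.5000 sq units


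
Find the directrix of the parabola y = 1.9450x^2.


a = 1.9450
1/(4a) = 0.1285
directrix: y = -0.1285 = -0.1285

y = -0.1285


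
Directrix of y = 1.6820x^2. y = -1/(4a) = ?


a = 1.6820
1/(4a) = 0.1486
directrix: y = -0.1486 = -0.1486

y = -0.1486


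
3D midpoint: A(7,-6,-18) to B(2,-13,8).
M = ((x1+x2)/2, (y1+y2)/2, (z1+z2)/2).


Mx = (7+2)/2 = 4.5000
My = (-6- 13)/2 = -9.5000
Mz = (-18+8)/2 = -5.0000

M = (4.5000, -9.5000, -5.0000)


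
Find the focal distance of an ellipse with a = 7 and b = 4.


c^2 = 7^2 - 4^2 = 49 - 16 = 33
c = sqrt(33) = 5.7446

c = 5.7446


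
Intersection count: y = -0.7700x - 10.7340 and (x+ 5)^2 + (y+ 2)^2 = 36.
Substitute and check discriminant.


Substitute y = -0.7700x - 10.7340: (x+ 5)^2 + (-0.7700x- 10.7340+ 2)^2 = 36
Expand to Ax^2 + Bx + C = 0, where b-k = -8.734
A = 1+m^2 = 1.5929
B = 2(m(b-k) - h) = 2(-0.7700*(-8.734) + 5) = 23.45036
C = h^2 + (b-k)^2 - r^2 = 25 + 76.282756 - 36 = 65.282756
disc = B^2-4AC = 549.9194 - 415.9556 = 133.9638
disc > 0

2 intersection points


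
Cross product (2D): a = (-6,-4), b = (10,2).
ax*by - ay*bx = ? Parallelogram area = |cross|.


cross = -6*2 + 4*10 = -12 + 40 = 28
Parallelogram area = |28| = 28

cross = 28, parallelogram area = 28


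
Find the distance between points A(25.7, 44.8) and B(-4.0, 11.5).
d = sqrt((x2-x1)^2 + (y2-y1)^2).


dx = -4.0 - 25.7 = -29.7
dy = 11.5 - 44.8 = -33.3
d = sqrt(882.09 + 1108.89) = sqrt(1990.98) = 44.6204

44.6204


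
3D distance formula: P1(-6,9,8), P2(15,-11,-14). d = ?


dx=21, dy=-20, dz=-22
d = sqrt(441+400+484) = sqrt(1325) = 36.4005

36.4005


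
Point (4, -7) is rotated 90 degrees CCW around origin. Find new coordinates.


cos(90) = 0, sin(90) = 1
x' = 4*0 + 7*1 = 7
y' = 4*1 - 7*0 = 4

(7, 4)


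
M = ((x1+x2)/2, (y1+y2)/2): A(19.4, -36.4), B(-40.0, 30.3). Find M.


Mx = (19.4 - 40.0)/2 = -20.6/2 = -10.3000
My = (-36.4 + 30.3)/2 = -6.1/2 = -3.0500

(-10.3000, -3.0500)


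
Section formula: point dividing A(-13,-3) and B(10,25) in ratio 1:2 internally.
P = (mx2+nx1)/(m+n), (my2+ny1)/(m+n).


Px = (1*10 + 2*(-13))/3 = -16/3 = -5.3333
Py = (1*25 + 2*(-3))/3 = 19/3 = 6.3333

P = (-5.3333, 6.3333)


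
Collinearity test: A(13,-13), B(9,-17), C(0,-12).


13*(-17+ 12) + 9*(-12+ 13) + 0*(-13+ 17)
= -65 + 9 + 0 = -56

No, not collinear (determinant = -56)


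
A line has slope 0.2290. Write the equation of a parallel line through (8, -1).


Parallel lines have equal slopes.
m2 = 0.2290
b2 = -1 - 0.2290*8 = -2.8320

y = 0.2290x - 2.8320


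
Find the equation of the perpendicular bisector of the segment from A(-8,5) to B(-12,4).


Midpoint = (-10, 4.5)
Slope of AB = dy/dx = -1/(-4) = 0.2500
Perp slope = -dx/dy = -4/1 = -4.0000
b = My - (perp slope)*Mx = 4.5 + (-4*(-10))/(-1) = 4.5 - 40.0000 = -35.5000

y = -4.0000x - 35.5000


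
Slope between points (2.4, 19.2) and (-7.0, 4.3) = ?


dy = 4.3 - 19.2 = -14.9
dx = -7.0 - 2.4 = -9.4
m = -14.9/(-9.4) = 1.5851

m = 1.5851


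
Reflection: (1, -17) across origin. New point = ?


Reflection rule for origin: (-x, -y)
(1, -17) -> (-1, 17)

(-1, 17)


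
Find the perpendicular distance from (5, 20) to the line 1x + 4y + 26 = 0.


|1*5 + 4*20 + 26| = |111| = 111
sqrt(1 + 16) = sqrt(17) = 4.1231
d = 111/sqrt(17) = 26.9215

26.9215


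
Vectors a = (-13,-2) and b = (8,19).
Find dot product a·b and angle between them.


a·b = -13*8 - 2*19 = -104 - 38 = -142
|a| = sqrt(169+4) = 13.1529
|b| = sqrt(64+361) = 20.6155
cos(theta) = -142/(sqrt(173)*sqrt(425)) = -142/sqrt(73525) = -0.523686
theta = arccos(-142/sqrt(73525)) = 121.5798 degrees

a·b = -142, theta = 121.5798 deg


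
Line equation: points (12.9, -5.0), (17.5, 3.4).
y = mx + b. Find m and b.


m = (8.4)/(4.6) = 1.8261
b = y1 - m*x1 = -5.0 - (8.4*12.9)/(4.6) = -5.0 - 23.5565 = -28.5565

y = 1.8261x - 28.5565


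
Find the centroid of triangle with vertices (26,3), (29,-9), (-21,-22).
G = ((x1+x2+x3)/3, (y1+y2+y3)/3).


Gx = (26+29- 21)/3 = 34/3 = 11.3333
Gy = (3- 9- 22)/3 = -28/3 = -9.3333

G = (11.3333, -9.3333)


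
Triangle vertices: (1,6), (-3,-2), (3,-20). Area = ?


1*(-2+ 20) = 18
-3*(-20-6) = 78
3*(6+ 2) = 24
sum = 120
Area = |120|/2 = 60.0000

60.0000 sq units


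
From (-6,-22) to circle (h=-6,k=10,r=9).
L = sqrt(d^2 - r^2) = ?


d = sqrt((-6+ 6)^2 + (-22-10)^2) = sqrt(0+1024) = 32.0000
L = sqrt(1024.0000 - 81) = sqrt(943.0000) = 30.7083

30.7083


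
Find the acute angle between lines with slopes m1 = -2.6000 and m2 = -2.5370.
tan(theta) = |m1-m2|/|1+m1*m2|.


m1-m2 = -0.063
1+m1*m2 = 7.5962
tan(theta) = |-0.063/7.5962| = 0.008294
theta = arctan(|-0.063/7.5962|) = 0.4752 degrees (acute angle)

0.4752 degrees


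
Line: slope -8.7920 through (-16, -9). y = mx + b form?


y + 9 = -8.7920(x + 16)
y = -8.7920x - 9 + 8.7920*(-16)
y = -8.7920x - 149.6720

y = -8.7920x - 149.6720


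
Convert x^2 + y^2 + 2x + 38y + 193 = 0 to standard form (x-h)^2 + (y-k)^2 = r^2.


h = -D/2 = -2/2 = -1
k = -E/2 = -38/2 = -19
r^2 = h^2 + k^2 - F = 1 + 361 - 193 = 169
r = 13

Center (-1, -19), radius = 13


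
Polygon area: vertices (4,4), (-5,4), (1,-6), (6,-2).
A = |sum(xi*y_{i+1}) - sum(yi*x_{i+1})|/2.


sum(xi*y_{i+1}) = 4*4 - 5*(-6) + 1*(-2) + 6*4 = 68
sum(yi*x_{i+1}) = 4*(-5) + 4*1 - 6*6 - 2*4 = -60
Area = |68 + 60|/2 = 128/2 = 64.0000

64.0000 sq units


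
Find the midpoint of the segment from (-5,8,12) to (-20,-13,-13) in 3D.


Mx = (-5- 20)/2 = -12.5000
My = (8- 13)/2 = -2.5000
Mz = (12- 13)/2 = -0.5000

M = (-12.5000, -2.5000, -0.5000)


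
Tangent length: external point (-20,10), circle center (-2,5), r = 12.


d = sqrt((-20+ 2)^2 + (10-5)^2) = sqrt(324+25) = 18.6815
L = sqrt(349.0000 - 144) = sqrt(205.0000) = 14.3178

14.3178


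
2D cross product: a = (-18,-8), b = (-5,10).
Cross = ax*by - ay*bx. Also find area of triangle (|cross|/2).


cross = -18*10 + 8*(-5) = -180 - 40 = -220
Triangle area = |-220|/2 = 220/2 = 110.0000

cross = -220, triangle area = 110.0000


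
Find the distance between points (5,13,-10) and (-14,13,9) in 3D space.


dx=-19, dy=0, dz=19
d = sqrt(361+0+361) = sqrt(722) = 26.8701

26.8701


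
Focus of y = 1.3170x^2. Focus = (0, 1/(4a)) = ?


a = 1.3170
4a = 5.2680
focus = (0, 1/5.2680) = (0, 0.1898)

Focus = (0, 0.1898)


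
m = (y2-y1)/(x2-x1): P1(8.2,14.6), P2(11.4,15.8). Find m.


dy = 15.8 - 14.6 = 1.2
dx = 11.4 - 8.2 = 3.2
m = 1.2/3.2 = 0.3750

m = 0.3750


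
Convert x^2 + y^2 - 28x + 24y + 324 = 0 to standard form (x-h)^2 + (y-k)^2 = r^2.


h = -D/2 = 28/2 = 14
k = -E/2 = -24/2 = -12
r^2 = h^2 + k^2 - F = 196 + 144 - 324 = 16
r = 4

Center (14, -12), radius = 4


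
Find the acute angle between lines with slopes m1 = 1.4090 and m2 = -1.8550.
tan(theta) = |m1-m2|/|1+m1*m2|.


m1-m2 = 3.264
1+m1*m2 = -1.613695
tan(theta) = |3.264/(-1.613695)| = 2.022687
theta = arctan(|3.264/(-1.613695)|) = 63.6926 degrees (acute angle)

63.6926 degrees


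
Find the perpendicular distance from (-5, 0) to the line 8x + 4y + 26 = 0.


|8*(-5) + 4*0 + 26| = |-14| = 14
sqrt(64 + 16) = sqrt(80) = 8.9443
d = 14/sqrt(80) = 1.5652

1.5652


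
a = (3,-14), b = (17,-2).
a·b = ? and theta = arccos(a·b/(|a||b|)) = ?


a·b = 3*17 - 14*(-2) = 51 + 28 = 79
|a| = sqrt(9+196) = 14.3178
|b| = sqrt(289+4) = 17.1172
cos(theta) = 79/(sqrt(205)*sqrt(293)) = 79/sqrt(60065) = 0.322342
theta = arccos(79/sqrt(60065)) = 71.1954 degrees

a·b = 79, theta = 71.1954 deg


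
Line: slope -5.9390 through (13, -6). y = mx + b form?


y + 6 = -5.9390(x - 13)
y = -5.9390x - 6 + 5.9390*13
y = -5.9390x + 71.2070

y = -5.9390x + 71.2070


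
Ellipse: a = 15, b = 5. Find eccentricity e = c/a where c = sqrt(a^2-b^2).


c = sqrt(225-25) = sqrt(200) = 14.1421
e = c/a = sqrt(200)/15 = 0.9428

e = 0.9428


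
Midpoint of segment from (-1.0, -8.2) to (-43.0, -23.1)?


Mx = (-1.0 - 43.0)/2 = -44.0/2 = -22.0000
My = (-8.2 - 23.1)/2 = -31.3/2 = -15.6500

(-22.0000, -15.6500)


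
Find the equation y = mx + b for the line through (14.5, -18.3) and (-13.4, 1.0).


m = (19.3)/(-27.9) = -0.6918
b = y1 - m*x1 = -18.3 - (19.3*14.5)/(-27.9) = -18.3 + 10.0305 = -8.2695

y = -0.6918x - 8.2695


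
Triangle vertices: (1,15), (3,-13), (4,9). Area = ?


1*(-13-9) = -22
3*(9-15) = -18
4*(15+ 13) = 112
sum = 72
Area = |72|/2 = 36.0000

36.0000 sq units


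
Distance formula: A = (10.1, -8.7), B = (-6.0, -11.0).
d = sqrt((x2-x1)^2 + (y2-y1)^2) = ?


dx = -6.0 - 10.1 = -16.1
dy = -11.0 + 8.7 = -2.3
d = sqrt(259.21 + 5.29) = sqrt(264.5) = 16.2635

16.2635


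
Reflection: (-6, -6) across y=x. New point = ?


Reflection rule for y=x: (y, x)
(-6, -6) -> (-6, -6)

(-6, -6)


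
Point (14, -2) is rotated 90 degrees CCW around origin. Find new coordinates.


cos(90) = 0, sin(90) = 1
x' = 14*0 + 2*1 = 2
y' = 14*1 - 2*0 = 14

(2, 14)


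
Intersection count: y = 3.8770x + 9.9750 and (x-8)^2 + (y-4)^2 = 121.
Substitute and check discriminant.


Substitute y = 3.8770x + 9.9750: (x-8)^2 + (3.8770x+9.9750-4)^2 = 121
Expand to Ax^2 + Bx + C = 0, where b-k = 5.975
A = 1+m^2 = 16.031129
B = 2(m(b-k) - h) = 2(3.8770*5.975 - 8) = 30.33015
C = h^2 + (b-k)^2 - r^2 = 64 + 35.700625 - 121 = -21.299375
disc = B^2-4AC = 919.9180 + 1365.8121 = 2285.7301
disc > 0

2 intersection points


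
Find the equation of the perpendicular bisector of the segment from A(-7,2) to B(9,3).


Midpoint = (1, 2.5)
Slope of AB = dy/dx = 1/16 = 0.0625
Perp slope = -dx/dy = -16/1 = -16.0000
b = My - (perp slope)*Mx = 2.5 + (16*1)/1 = 2.5 + 16.0000 = 18.5000

y = -16.0000x + 18.5000


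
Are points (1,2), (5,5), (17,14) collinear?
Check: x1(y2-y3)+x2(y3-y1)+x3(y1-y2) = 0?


1*(5-14) + 5*(14-2) + 17*(2-5)
= -9 + 60 - 51 = 0

Yes, collinear (determinant = 0)


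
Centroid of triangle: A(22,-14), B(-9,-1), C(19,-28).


Gx = (22- 9+19)/3 = 32/3 = 10.6667
Gy = (-14- 1- 28)/3 = -43/3 = -14.3333

G = (10.6667, -14.3333)


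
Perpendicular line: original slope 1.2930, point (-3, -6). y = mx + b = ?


Perpendicular slope = -1/m1 = -1/1.2930 = -0.7734
b2 = y0 - m2*x0 = -6 - 3/1.2930 = -6 - 2.3202 = -8.3202

y = -0.7734x - 8.3202


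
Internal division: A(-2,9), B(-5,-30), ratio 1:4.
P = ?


Px = (1*(-5) + 4*(-2))/5 = -13/5 = -2.6000
Py = (1*(-30) + 4*9)/5 = 6/5 = 1.2000

P = (-2.6000, 1.2000)


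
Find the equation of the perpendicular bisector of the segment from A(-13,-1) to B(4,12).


Midpoint = (-4.5, 5.5)
Slope of AB = dy/dx = 13/17 = 0.7647
Perp slope = -dx/dy = -17/13 = -1.3077
b = My - (perp slope)*Mx = 5.5 + (17*(-4.5))/13 = 5.5 - 5.8846 = -0.3846

y = -1.3077x - 0.3846


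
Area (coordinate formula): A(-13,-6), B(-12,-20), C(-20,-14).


-13*(-20+ 14) = 78
-12*(-14+ 6) = 96
-20*(-6+ 20) = -280
sum = -106
Area = |-106|/2 = 53.0000

53.0000 sq units


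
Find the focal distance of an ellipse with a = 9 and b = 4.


c^2 = 9^2 - 4^2 = 81 - 16 = 65
c = sqrt(65) = 8.0623

c = 8.0623


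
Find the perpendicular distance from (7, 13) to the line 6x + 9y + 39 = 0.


|6*7 + 9*13 + 39| = |198| = 198
sqrt(36 + 81) = sqrt(117) = 10.8167
d = 198/sqrt(117) = 18.3051

18.3051


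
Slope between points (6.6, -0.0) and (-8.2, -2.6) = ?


dy = -2.6 + 0.0 = -2.6
dx = -8.2 - 6.6 = -14.8
m = -2.6/(-14.8) = 0.1757

m = 0.1757


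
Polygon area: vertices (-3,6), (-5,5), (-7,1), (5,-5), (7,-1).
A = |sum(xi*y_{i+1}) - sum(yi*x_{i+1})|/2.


sum(xi*y_{i+1}) = -3*5 - 5*1 - 7*(-5) + 5*(-1) + 7*6 = 52
sum(yi*x_{i+1}) = 6*(-5) + 5*(-7) + 1*5 - 5*7 - 1*(-3) = -92
Area = |52 + 92|/2 = 144/2 = 72.0000

72.0000 sq units


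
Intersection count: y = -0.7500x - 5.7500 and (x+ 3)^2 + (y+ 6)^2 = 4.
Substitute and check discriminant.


Substitute y = -0.7500x - 5.7500: (x+ 3)^2 + (-0.7500x- 5.7500+ 6)^2 = 4
Expand to Ax^2 + Bx + C = 0, where b-k = 0.25
A = 1+m^2 = 1.5625
B = 2(m(b-k) - h) = 2(-0.7500*0.25 + 3) = 5.625
C = h^2 + (b-k)^2 - r^2 = 9 + 0.0625 - 4 = 5.0625
disc = B^2-4AC = 31.6406 - 31.6406 = 0
disc = 0

1 intersection point (tangent)


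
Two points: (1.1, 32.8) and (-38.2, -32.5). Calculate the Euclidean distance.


dx = -38.2 - 1.1 = -39.3
dy = -32.5 - 32.8 = -65.3
d = sqrt(1544.49 + 4264.09) = sqrt(5808.58) = 76.2140

76.2140


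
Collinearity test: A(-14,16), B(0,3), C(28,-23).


-14*(3+ 23) + 0*(-23-16) + 28*(16-3)
= -364 + 0 + 364 = 0

Yes, collinear (determinant = 0)


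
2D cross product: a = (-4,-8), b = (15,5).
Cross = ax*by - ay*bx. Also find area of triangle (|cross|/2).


cross = -4*5 + 8*15 = -20 + 120 = 100
Triangle area = |100|/2 = 100/2 = 50.0000

cross = 100, triangle area = 50.0000


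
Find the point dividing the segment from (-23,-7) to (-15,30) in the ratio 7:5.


Px = (7*(-15) + 5*(-23))/12 = -220/12 = -18.3333
Py = (7*30 + 5*(-7))/12 = 175/12 = 14.5833

P = (-18.3333, 14.5833)


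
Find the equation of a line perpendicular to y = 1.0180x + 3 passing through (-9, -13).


Perpendicular slope = -1/m1 = -1/1.0180 = -0.9823
b2 = y0 - m2*x0 = -13 - 9/1.0180 = -13 - 8.8409 = -21.8409

y = -0.9823x - 21.8409


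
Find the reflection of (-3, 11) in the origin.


Reflection rule for origin: (-x, -y)
(-3, 11) -> (3, -11)

(3, -11)


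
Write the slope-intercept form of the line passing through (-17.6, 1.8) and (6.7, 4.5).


m = (2.7)/(24.3) = 0.1111
b = y1 - m*x1 = 1.8 - (2.7*(-17.6))/(24.3) = 1.8 + 1.9556 = 3.7556

y = 0.1111x + 3.7556


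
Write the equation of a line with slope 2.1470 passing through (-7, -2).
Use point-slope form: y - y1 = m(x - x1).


y + 2 = 2.1470(x + 7)
y = 2.1470x - 2 - 2.1470*(-7)
y = 2.1470x + 13.0290

y = 2.1470x + 13.0290


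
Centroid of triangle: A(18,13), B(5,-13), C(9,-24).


Gx = (18+5+9)/3 = 32/3 = 10.6667
Gy = (13- 13- 24)/3 = -24/3 = -8.0000

G = (10.6667, -8.0000)


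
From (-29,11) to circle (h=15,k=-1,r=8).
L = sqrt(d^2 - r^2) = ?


d = sqrt((-29-15)^2 + (11+ 1)^2) = sqrt(1936+144) = 45.6070
L = sqrt(2080.0000 - 64) = sqrt(2016.0000) = 44.8999

44.8999


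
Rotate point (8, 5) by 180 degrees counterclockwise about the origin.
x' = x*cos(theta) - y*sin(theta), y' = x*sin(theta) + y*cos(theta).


cos(180) = -1, sin(180) = 0
x' = 8*(-1) - 5*0 = -8
y' = 8*0 + 5*(-1) = -5

(-8, -5)


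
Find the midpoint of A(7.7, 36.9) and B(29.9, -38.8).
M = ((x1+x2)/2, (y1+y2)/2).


Mx = (7.7 + 29.9)/2 = 37.6/2 = 18.8000
My = (36.9 - 38.8)/2 = -1.9/2 = -0.9500

(18.8000, -0.9500)


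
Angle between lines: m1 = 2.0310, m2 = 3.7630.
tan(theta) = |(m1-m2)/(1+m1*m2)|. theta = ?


m1-m2 = -1.732
1+m1*m2 = 8.642653
tan(theta) = |-1.732/8.642653| = 0.200401
theta = arctan(|-1.732/8.642653|) = 11.3320 degrees (acute angle)

11.3320 degrees


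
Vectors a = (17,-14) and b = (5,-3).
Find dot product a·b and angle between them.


a·b = 17*5 - 14*(-3) = 85 + 42 = 127
|a| = sqrt(289+196) = 22.0227
|b| = sqrt(25+9) = 5.8310
cos(theta) = 127/(sqrt(485)*sqrt(34)) = 127/sqrt(16490) = 0.988993
theta = arccos(127/sqrt(16490)) = 8.5087 degrees

a·b = 127, theta = 8.5087 deg


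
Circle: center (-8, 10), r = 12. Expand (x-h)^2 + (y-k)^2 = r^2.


(x+ 8)^2 + (y-10)^2 = 12^2
D = -2h = 16, E = -2k = -20
F = h^2+k^2-r^2 = 64+100-144 = 20

x^2 + y^2 + 16x - 20y + 20 = 0


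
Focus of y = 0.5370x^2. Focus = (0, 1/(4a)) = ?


a = 0.5370
4a = 2.1480
focus = (0, 1/2.1480) = (0, 0.4655)

Focus = (0, 0.4655)


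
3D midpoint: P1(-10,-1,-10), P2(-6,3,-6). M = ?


Mx = (-10- 6)/2 = -8.0000
My = (-1+3)/2 = 1.0000
Mz = (-10- 6)/2 = -8.0000

M = (-8.0000, 1.0000, -8.0000)


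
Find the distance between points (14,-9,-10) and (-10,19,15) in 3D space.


dx=-24, dy=28, dz=25
d = sqrt(576+784+625) = sqrt(1985) = 44.5533

44.5533


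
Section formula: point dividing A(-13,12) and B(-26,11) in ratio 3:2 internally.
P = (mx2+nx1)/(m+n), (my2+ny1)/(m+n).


Px = (3*(-26) + 2*(-13))/5 = -104/5 = -20.8000
Py = (3*11 + 2*12)/5 = 57/5 = 11.4000

P = (-20.8000, 11.4000)


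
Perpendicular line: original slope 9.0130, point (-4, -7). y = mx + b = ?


Perpendicular slope = -1/m1 = -1/9.0130 = -0.1110
b2 = y0 - m2*x0 = -7 - 4/9.0130 = -7 - 0.4438 = -7.4438

y = -0.1110x - 7.4438


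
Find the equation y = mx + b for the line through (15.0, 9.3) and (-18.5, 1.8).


m = (-7.5)/(-33.5) = 0.2239
b = y1 - m*x1 = 9.3 - (-7.5*15.0)/(-33.5) = 9.3 - 3.3582 = 5.9418

y = 0.2239x + 5.9418


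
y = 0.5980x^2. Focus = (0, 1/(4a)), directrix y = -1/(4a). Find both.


a = 0.5980
1/(4a) = 0.4181
Focus = (0, 0.4181)
Directrix: y = -0.4181

Focus = (0, 0.4181), Directrix: y = -0.4181


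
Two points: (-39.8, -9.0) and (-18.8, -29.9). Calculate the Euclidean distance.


dx = -18.8 + 39.8 = 21
dy = -29.9 + 9.0 = -20.9
d = sqrt(441 + 436.81) = sqrt(877.81) = 29.6279

29.6279


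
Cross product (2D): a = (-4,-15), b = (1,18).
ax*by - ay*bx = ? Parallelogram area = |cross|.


cross = -4*18 + 15*1 = -72 + 15 = -57
Parallelogram area = |-57| = 57

cross = -57, parallelogram area = 57


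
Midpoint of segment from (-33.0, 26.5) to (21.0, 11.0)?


Mx = (-33.0 + 21.0)/2 = -12.0/2 = -6.0000
My = (26.5 + 11.0)/2 = 37.5/2 = 18.7500

(-6.0000, 18.7500)


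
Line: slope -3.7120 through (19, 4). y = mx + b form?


y - 4 = -3.7120(x - 19)
y = -3.7120x + 4 + 3.7120*19
y = -3.7120x + 74.5280

y = -3.7120x + 74.5280


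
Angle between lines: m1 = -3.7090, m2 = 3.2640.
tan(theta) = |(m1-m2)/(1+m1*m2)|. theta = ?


m1-m2 = -6.973
1+m1*m2 = -11.106176
tan(theta) = |-6.973/(-11.106176)| = 0.627849
theta = arctan(|-6.973/(-11.106176)|) = 32.1226 degrees (acute angle)

32.1226 degrees


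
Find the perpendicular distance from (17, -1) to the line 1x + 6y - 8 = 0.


|1*17 + 6*(-1) - 8| = |3| = 3
sqrt(1 + 36) = sqrt(37) = 6.0828
d = 3/sqrt(37) = 0.4932

0.4932


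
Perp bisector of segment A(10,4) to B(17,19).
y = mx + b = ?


Midpoint = (13.5, 11.5)
Slope of AB = dy/dx = 15/7 = 2.1429
Perp slope = -dx/dy = -7/15 = -0.4667
b = My - (perp slope)*Mx = 11.5 + (7*13.5)/15 = 11.5 + 6.3000 = 17.8000

y = -0.4667x + 17.8000


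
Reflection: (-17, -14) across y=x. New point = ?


Reflection rule for y=x: (y, x)
(-17, -14) -> (-14, -17)

(-14, -17)


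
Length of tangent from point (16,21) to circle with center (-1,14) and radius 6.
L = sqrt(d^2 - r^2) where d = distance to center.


d = sqrt((16+ 1)^2 + (21-14)^2) = sqrt(289+49) = 18.3848
L = sqrt(338.0000 - 36) = sqrt(302.0000) = 17.3781

17.3781


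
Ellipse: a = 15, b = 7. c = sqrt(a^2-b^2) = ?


c^2 = 15^2 - 7^2 = 225 - 49 = 176
c = sqrt(176) = 13.2665

c = 13.2665


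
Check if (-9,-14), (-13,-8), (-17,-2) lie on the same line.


-9*(-8+ 2) - 13*(-2+ 14) - 17*(-14+ 8)
= 54 - 156 + 102 = 0

Yes, collinear (determinant = 0)


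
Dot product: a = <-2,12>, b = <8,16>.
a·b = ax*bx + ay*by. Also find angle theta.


a·b = -2*8 + 12*16 = -16 + 192 = 176
|a| = sqrt(4+144) = 12.1655
|b| = sqrt(64+256) = 17.8885
cos(theta) = 176/(sqrt(148)*sqrt(320)) = 176/sqrt(47360) = 0.808736
theta = arccos(176/sqrt(47360)) = 36.0274 degrees

a·b = 176, theta = 36.0274 deg


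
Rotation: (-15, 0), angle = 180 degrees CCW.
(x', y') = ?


cos(180) = -1, sin(180) = 0
x' = -15*(-1) - 0*0 = 15
y' = -15*0 + 0*(-1) = 0

(15, 0)


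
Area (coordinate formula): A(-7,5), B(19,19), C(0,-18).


-7*(19+ 18) = -259
19*(-18-5) = -437
0*(5-19) = 0
sum = -696
Area = |-696|/2 = 348.0000

348.0000 sq units


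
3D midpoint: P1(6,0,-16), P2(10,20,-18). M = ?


Mx = (6+10)/2 = 8.0000
My = (0+20)/2 = 10.0000
Mz = (-16- 18)/2 = -17.0000

M = (8.0000, 10.0000, -17.0000)


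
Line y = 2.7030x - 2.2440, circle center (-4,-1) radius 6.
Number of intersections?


Substitute y = 2.7030x - 2.2440: (x+ 4)^2 + (2.7030x- 2.2440+ 1)^2 = 36
Expand to Ax^2 + Bx + C = 0, where b-k = -1.244
A = 1+m^2 = 8.306209
B = 2(m(b-k) - h) = 2(2.7030*(-1.244) + 4) = 1.274936
C = h^2 + (b-k)^2 - r^2 = 16 + 1.547536 - 36 = -18.452464
disc = B^2-4AC = 1.6255 + 613.0801 = 614.7056
disc > 0

2 intersection points


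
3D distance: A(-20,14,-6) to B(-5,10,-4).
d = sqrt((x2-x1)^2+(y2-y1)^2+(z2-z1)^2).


dx=15, dy=-4, dz=2
d = sqrt(225+16+4) = sqrt(245) = 15.6525

15.6525


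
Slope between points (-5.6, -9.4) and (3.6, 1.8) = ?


dy = 1.8 + 9.4 = 11.2
dx = 3.6 + 5.6 = 9.2
m = 11.2/9.2 = 1.2174

m = 1.2174


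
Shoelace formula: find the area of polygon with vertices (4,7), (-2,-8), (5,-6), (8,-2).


sum(xi*y_{i+1}) = 4*(-8) - 2*(-6) + 5*(-2) + 8*7 = 26
sum(yi*x_{i+1}) = 7*(-2) - 8*5 - 6*8 - 2*4 = -110
Area = |26 + 110|/2 = 136/2 = 68.0000

68.0000 sq units


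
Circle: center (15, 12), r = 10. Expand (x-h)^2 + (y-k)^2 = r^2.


(x-15)^2 + (y-12)^2 = 10^2
D = -2h = -30, E = -2k = -24
F = h^2+k^2-r^2 = 225+144-100 = 269

x^2 + y^2 - 30x - 24y + 269 = 0


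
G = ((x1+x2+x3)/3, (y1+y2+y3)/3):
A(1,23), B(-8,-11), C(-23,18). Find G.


Gx = (1- 8- 23)/3 = -30/3 = -10.0000
Gy = (23- 11+18)/3 = 30/3 = 10.0000

G = (-10.0000, 10.0000)


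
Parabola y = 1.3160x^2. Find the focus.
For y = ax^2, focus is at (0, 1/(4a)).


a = 1.3160
4a = 5.2640
focus = (0, 1/5.2640) = (0, 0.1900)

Focus = (0, 0.1900)


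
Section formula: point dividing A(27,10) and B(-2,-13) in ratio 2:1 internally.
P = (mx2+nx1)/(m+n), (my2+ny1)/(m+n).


Px = (2*(-2) + 1*27)/3 = 23/3 = 7.6667
Py = (2*(-13) + 1*10)/3 = -16/3 = -5.3333

P = (7.6667, -5.3333)


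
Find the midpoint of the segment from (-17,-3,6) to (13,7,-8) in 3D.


Mx = (-17+13)/2 = -2.0000
My = (-3+7)/2 = 2.0000
Mz = (6- 8)/2 = -1.0000

M = (-2.0000, 2.0000, -1.0000)


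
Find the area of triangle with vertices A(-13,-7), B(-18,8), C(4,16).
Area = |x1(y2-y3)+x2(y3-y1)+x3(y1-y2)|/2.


-13*(8-16) = 104
-18*(16+ 7) = -414
4*(-7-8) = -60
sum = -370
Area = |-370|/2 = 185.0000

185.0000 sq units


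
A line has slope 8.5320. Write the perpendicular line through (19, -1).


Perpendicular slope = -1/m1 = -1/8.5320 = -0.1172
b2 = y0 - m2*x0 = -1 + 19/8.5320 = -1 + 2.2269 = 1.2269

y = -0.1172x + 1.2269


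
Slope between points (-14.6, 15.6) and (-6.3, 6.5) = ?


dy = 6.5 - 15.6 = -9.1
dx = -6.3 + 14.6 = 8.3
m = -9.1/8.3 = -1.0964

m = -1.0964


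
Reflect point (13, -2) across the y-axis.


Reflection rule for y-axis: (-x, y)
(13, -2) -> (-13, -2)

(-13, -2)


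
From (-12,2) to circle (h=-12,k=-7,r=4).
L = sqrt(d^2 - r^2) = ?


d = sqrt((-12+ 12)^2 + (2+ 7)^2) = sqrt(0+81) = 9.0000
L = sqrt(81.0000 - 16) = sqrt(65.0000) = 8.0623

8.0623


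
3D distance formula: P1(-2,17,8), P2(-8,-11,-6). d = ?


dx=-6, dy=-28, dz=-14
d = sqrt(36+784+196) = sqrt(1016) = 31.8748

31.8748


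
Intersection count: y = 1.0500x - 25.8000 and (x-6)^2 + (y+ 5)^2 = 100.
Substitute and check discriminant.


Substitute y = 1.0500x - 25.8000: (x-6)^2 + (1.0500x- 25.8000+ 5)^2 = 100
Expand to Ax^2 + Bx + C = 0, where b-k = -20.8
A = 1+m^2 = 2.1025
B = 2(m(b-k) - h) = 2(1.0500*(-20.8) - 6) = -55.68
C = h^2 + (b-k)^2 - r^2 = 36 + 432.64 - 100 = 368.64
disc = B^2-4AC = 3100.2624 - 3100.2624 = 0
disc = 0

1 intersection point (tangent)


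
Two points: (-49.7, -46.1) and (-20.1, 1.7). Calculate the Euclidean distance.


dx = -20.1 + 49.7 = 29.6
dy = 1.7 + 46.1 = 47.8
d = sqrt(876.16 + 2284.84) = sqrt(3161) = 56.2228

56.2228


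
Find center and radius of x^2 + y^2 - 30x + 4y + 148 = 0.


h = -D/2 = 30/2 = 15
k = -E/2 = -4/2 = -2
r^2 = h^2 + k^2 - F = 225 + 4 - 148 = 81
r = 9

Center (15, -2), radius = 9


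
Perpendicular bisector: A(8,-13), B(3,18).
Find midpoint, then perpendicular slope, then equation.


Midpoint = (5.5, 2.5)
Slope of AB = dy/dx = 31/(-5) = -6.2000
Perp slope = -dx/dy = 5/31 = 0.1613
b = My - (perp slope)*Mx = 2.5 + (-5*5.5)/31 = 2.5 - 0.8871 = 1.6129

y = 0.1613x + 1.6129


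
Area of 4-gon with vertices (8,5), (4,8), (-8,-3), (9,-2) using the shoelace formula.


sum(xi*y_{i+1}) = 8*8 + 4*(-3) - 8*(-2) + 9*5 = 113
sum(yi*x_{i+1}) = 5*4 + 8*(-8) - 3*9 - 2*8 = -87
Area = |113 + 87|/2 = 200/2 = 100.0000

100.0000 sq units


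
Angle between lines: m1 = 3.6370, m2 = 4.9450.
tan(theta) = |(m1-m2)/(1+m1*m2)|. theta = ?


m1-m2 = -1.308
1+m1*m2 = 18.984965
tan(theta) = |-1.308/18.984965| = 0.068897
theta = arctan(|-1.308/18.984965|) = 3.9413 degrees (acute angle)

3.9413 degrees


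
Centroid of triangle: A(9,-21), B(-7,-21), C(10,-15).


Gx = (9- 7+10)/3 = 12/3 = 4.0000
Gy = (-21- 21- 15)/3 = -57/3 = -19.0000

G = (4.0000, -19.0000)


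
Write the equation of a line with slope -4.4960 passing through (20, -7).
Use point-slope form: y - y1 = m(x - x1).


y + 7 = -4.4960(x - 20)
y = -4.4960x - 7 + 4.4960*20
y = -4.4960x + 82.9200

y = -4.4960x + 82.9200


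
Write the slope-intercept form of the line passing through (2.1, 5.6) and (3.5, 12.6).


m = (7.0)/(1.4) = 5.0000
b = y1 - m*x1 = 5.6 - (7.0*2.1)/(1.4) = 5.6 - 10.5000 = -4.9000

y = 5.0000x - 4.9000


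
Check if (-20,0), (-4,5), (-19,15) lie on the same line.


-20*(5-15) - 4*(15-0) - 19*(0-5)
= 200 - 60 + 95 = 235

No, not collinear (determinant = 235)


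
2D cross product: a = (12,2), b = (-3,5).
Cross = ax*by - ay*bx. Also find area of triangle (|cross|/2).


cross = 12*5 - 2*(-3) = 60 + 6 = 66
Triangle area = |66|/2 = 66/2 = 33.0000

cross = 66, triangle area = 33.0000


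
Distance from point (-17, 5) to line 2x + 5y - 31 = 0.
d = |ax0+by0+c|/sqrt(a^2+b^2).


|2*(-17) + 5*5 - 31| = |-40| = 40
sqrt(4 + 25) = sqrt(29) = 5.3852
d = 40/sqrt(29) = 7.4278

7.4278


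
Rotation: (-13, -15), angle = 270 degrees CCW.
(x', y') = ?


cos(270) = 0, sin(270) = -1
x' = -13*0 + 15*(-1) = -15
y' = -13*(-1) - 15*0 = 13

(-15, 13)


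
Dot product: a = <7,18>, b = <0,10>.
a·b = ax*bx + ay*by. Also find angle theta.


a·b = 7*0 + 18*10 = 0 + 180 = 180
|a| = sqrt(49+324) = 19.3132
|b| = sqrt(0+100) = 10.0000
cos(theta) = 180/(sqrt(373)*sqrt(100)) = 180/sqrt(37300) = 0.932005
theta = arccos(180/sqrt(37300)) = 21.2505 degrees

a·b = 180, theta = 21.2505 deg


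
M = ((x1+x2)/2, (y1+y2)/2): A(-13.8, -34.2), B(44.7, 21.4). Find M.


Mx = (-13.8 + 44.7)/2 = 30.9/2 = 15.4500
My = (-34.2 + 21.4)/2 = -12.8/2 = -6.4000

(15.4500, -6.4000)


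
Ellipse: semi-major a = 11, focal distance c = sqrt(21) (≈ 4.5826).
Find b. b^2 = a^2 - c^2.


b^2 = 11^2 - (sqrt(21))^2 = 121 - 21 = 100
b = sqrt(100) = 10

b = 10


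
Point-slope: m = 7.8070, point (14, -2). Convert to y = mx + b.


y + 2 = 7.8070(x - 14)
y = 7.8070x - 2 - 7.8070*14
y = 7.8070x - 111.2980

y = 7.8070x - 111.2980


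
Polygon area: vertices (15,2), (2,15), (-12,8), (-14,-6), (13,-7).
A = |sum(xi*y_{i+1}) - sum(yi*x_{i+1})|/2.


sum(xi*y_{i+1}) = 15*15 + 2*8 - 12*(-6) - 14*(-7) + 13*2 = 437
sum(yi*x_{i+1}) = 2*2 + 15*(-12) + 8*(-14) - 6*13 - 7*15 = -471
Area = |437 + 471|/2 = 908/2 = 454.0000

454.0000 sq units


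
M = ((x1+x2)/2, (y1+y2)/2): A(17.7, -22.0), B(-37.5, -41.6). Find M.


Mx = (17.7 - 37.5)/2 = -19.8/2 = -9.9000
My = (-22.0 - 41.6)/2 = -63.6/2 = -31.8000

(-9.9000, -31.8000)


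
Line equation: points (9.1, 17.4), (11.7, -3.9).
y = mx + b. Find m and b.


m = (-21.3)/(2.6) = -8.1923
b = y1 - m*x1 = 17.4 - (-21.3*9.1)/(2.6) = 17.4 + 74.5500 = 91.9500

y = -8.1923x + 91.9500


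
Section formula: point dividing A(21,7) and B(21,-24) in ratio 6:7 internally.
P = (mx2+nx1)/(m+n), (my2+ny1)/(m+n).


Px = (6*21 + 7*21)/13 = 273/13 = 21.0000
Py = (6*(-24) + 7*7)/13 = -95/13 = -7.3077

P = (21.0000, -7.3077)


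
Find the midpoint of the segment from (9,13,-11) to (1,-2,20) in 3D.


Mx = (9+1)/2 = 5.0000
My = (13- 2)/2 = 5.5000
Mz = (-11+20)/2 = 4.5000

M = (5.0000, 5.5000, 4.5000)


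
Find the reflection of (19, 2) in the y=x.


Reflection rule for y=x: (y, x)
(19, 2) -> (2, 19)

(2, 19)


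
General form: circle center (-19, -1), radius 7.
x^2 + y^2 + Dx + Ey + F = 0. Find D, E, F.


(x+ 19)^2 + (y+ 1)^2 = 7^2
D = -2h = 38, E = -2k = 2
F = h^2+k^2-r^2 = 361+1-49 = 313

D = 38, E = 2, F = 313


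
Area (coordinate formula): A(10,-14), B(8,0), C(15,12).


10*(0-12) = -120
8*(12+ 14) = 208
15*(-14-0) = -210
sum = -122
Area = |-122|/2 = 61.0000

61.0000 sq units


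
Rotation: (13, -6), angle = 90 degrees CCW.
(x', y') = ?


cos(90) = 0, sin(90) = 1
x' = 13*0 + 6*1 = 6
y' = 13*1 - 6*0 = 13

(6, 13)


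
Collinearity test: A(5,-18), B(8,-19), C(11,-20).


5*(-19+ 20) + 8*(-20+ 18) + 11*(-18+ 19)
= 5 - 16 + 11 = 0

Yes, collinear (determinant = 0)


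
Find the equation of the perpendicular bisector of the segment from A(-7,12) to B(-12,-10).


Midpoint = (-9.5, 1)
Slope of AB = dy/dx = -22/(-5) = 4.4000
Perp slope = -dx/dy = -5/22 = -0.2273
b = My - (perp slope)*Mx = 1 + (-5*(-9.5))/(-22) = 1 - 2.1591 = -1.1591

y = -0.2273x - 1.1591


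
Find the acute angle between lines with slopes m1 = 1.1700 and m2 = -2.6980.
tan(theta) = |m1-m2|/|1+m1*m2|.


m1-m2 = 3.868
1+m1*m2 = -2.15666
tan(theta) = |3.868/(-2.15666)| = 1.793514
theta = arctan(|3.868/(-2.15666)|) = 60.8575 degrees (acute angle)

60.8575 degrees


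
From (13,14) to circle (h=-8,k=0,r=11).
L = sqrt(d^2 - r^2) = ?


d = sqrt((13+ 8)^2 + (14-0)^2) = sqrt(441+196) = 25.2389
L = sqrt(637.0000 - 121) = sqrt(516.0000) = 22.7156

22.7156


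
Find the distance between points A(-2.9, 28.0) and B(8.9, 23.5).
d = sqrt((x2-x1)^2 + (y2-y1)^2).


dx = 8.9 + 2.9 = 11.8
dy = 23.5 - 28.0 = -4.5
d = sqrt(139.24 + 20.25) = sqrt(159.49) = 12.6289

12.6289


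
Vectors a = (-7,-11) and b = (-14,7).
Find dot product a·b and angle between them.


a·b = -7*(-14) - 11*7 = 98 - 77 = 21
|a| = sqrt(49+121) = 13.0384
|b| = sqrt(196+49) = 15.6525
cos(theta) = 21/(sqrt(170)*sqrt(245)) = 21/sqrt(41650) = 0.102899
theta = arccos(21/sqrt(41650)) = 84.0939 degrees

a·b = 21, theta = 84.0939 deg


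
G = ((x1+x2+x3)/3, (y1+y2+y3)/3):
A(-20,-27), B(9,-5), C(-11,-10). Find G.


Gx = (-20+9- 11)/3 = -22/3 = -7.3333
Gy = (-27- 5- 10)/3 = -42/3 = -14.0000

G = (-7.3333, -14.0000)


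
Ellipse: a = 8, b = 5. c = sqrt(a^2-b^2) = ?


c^2 = 8^2 - 5^2 = 64 - 25 = 39
c = sqrt(39) = 6.2450

c = 6.2450


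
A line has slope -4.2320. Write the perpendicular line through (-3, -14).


Perpendicular slope = -1/m1 = -1/(-4.2320) = 0.2363
b2 = y0 - m2*x0 = -14 - 3/(-4.2320) = -14 + 0.7089 = -13.2911

y = 0.2363x - 13.2911


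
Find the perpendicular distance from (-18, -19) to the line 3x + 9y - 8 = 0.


|3*(-18) + 9*(-19) - 8| = |-233| = 233
sqrt(9 + 81) = sqrt(90) = 9.4868
d = 233/sqrt(90) = 24.5604

24.5604


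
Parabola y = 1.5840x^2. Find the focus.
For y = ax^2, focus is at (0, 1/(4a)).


a = 1.5840
4a = 6.3360
focus = (0, 1/6.3360) = (0, 0.1578)

Focus = (0, 0.1578)


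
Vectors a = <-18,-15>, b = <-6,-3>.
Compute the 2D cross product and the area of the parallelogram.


cross = -18*(-3) + 15*(-6) = 54 - 90 = -36
Parallelogram area = |-36| = 36

cross = -36, parallelogram area = 36


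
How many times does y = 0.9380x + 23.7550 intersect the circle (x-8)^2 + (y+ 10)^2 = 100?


Substitute y = 0.9380x + 23.7550: (x-8)^2 + (0.9380x+23.7550+ 10)^2 = 100
Expand to Ax^2 + Bx + C = 0, where b-k = 33.755
A = 1+m^2 = 1.879844
B = 2(m(b-k) - h) = 2(0.9380*33.755 - 8) = 47.32438
C = h^2 + (b-k)^2 - r^2 = 64 + 1139.400025 - 100 = 1103.400025
disc = B^2-4AC = 2239.5969 - 8296.8797 = -6057.2828
disc < 0

0 intersection points


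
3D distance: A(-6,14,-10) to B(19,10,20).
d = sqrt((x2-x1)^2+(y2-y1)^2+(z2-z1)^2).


dx=25, dy=-4, dz=30
d = sqrt(625+16+900) = sqrt(1541) = 39.2556

39.2556


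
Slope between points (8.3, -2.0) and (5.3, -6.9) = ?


dy = -6.9 + 2.0 = -4.9
dx = 5.3 - 8.3 = -3
m = -4.9/(-3) = 1.6333

m = 1.6333


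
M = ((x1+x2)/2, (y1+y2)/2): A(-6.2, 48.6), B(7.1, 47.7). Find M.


Mx = (-6.2 + 7.1)/2 = 0.9/2 = 0.4500
My = (48.6 + 47.7)/2 = 96.3/2 = 48.1500

(0.4500, 48.1500)


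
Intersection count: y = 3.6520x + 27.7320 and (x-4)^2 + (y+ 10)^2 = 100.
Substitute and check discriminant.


Substitute y = 3.6520x + 27.7320: (x-4)^2 + (3.6520x+27.7320+ 10)^2 = 100
Expand to Ax^2 + Bx + C = 0, where b-k = 37.732
A = 1+m^2 = 14.337104
B = 2(m(b-k) - h) = 2(3.6520*37.732 - 4) = 267.594528
C = h^2 + (b-k)^2 - r^2 = 16 + 1423.703824 - 100 = 1339.703824
disc = B^2-4AC = 71606.8314 - 76829.8922 = -5223.0608
disc < 0

0 intersection points


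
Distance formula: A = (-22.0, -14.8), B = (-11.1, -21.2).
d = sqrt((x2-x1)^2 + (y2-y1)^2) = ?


dx = -11.1 + 22.0 = 10.9
dy = -21.2 + 14.8 = -6.4
d = sqrt(118.81 + 40.96) = sqrt(159.77) = 12.6400

12.6400


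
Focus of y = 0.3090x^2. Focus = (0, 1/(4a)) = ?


a = 0.3090
4a = 1.2360
focus = (0, 1/1.2360) = (0, 0.8091)

Focus = (0, 0.8091)


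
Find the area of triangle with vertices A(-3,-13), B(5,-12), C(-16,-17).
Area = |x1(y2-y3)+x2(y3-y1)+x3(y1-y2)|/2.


-3*(-12+ 17) = -15
5*(-17+ 13) = -20
-16*(-13+ 12) = 16
sum = -19
Area = |-19|/2 = 9.5000

9.5000 sq units


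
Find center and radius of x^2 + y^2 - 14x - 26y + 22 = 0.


h = -D/2 = 14/2 = 7
k = -E/2 = 26/2 = 13
r^2 = h^2 + k^2 - F = 49 + 169 - 22 = 196
r = 14

Center (7, 13), radius = 14


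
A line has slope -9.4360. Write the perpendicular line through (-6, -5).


Perpendicular slope = -1/m1 = -1/(-9.4360) = 0.1060
b2 = y0 - m2*x0 = -5 - 6/(-9.4360) = -5 + 0.6359 = -4.3641

y = 0.1060x - 4.3641


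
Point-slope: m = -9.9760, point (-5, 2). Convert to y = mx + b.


y - 2 = -9.9760(x + 5)
y = -9.9760x + 2 + 9.9760*(-5)
y = -9.9760x - 47.8800

y = -9.9760x - 47.8800


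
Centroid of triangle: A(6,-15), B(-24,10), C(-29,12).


Gx = (6- 24- 29)/3 = -47/3 = -15.6667
Gy = (-15+10+12)/3 = 7/3 = 2.3333

G = (-15.6667, 2.3333)


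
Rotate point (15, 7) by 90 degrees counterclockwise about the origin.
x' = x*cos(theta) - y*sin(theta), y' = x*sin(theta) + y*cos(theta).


cos(90) = 0, sin(90) = 1
x' = 15*0 - 7*1 = -7
y' = 15*1 + 7*0 = 15

(-7, 15)


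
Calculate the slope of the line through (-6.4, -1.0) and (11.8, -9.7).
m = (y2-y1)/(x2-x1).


dy = -9.7 + 1.0 = -8.7
dx = 11.8 + 6.4 = 18.2
m = -8.7/18.2 = -0.4780

m = -0.4780


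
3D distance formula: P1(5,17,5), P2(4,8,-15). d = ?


dx=-1, dy=-9, dz=-20
d = sqrt(1+81+400) = sqrt(482) = 21.9545

21.9545


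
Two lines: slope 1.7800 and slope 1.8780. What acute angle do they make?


m1-m2 = -0.098
1+m1*m2 = 4.34284
tan(theta) = |-0.098/4.34284| = 0.022566
theta = arctan(|-0.098/4.34284|) = 1.2927 degrees (acute angle)

1.2927 degrees


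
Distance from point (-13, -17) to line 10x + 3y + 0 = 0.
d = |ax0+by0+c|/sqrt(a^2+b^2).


|10*(-13) + 3*(-17) + 0| = |-181| = 181
sqrt(100 + 9) = sqrt(109) = 10.4403
d = 181/sqrt(109) = 17.3367

17.3367
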